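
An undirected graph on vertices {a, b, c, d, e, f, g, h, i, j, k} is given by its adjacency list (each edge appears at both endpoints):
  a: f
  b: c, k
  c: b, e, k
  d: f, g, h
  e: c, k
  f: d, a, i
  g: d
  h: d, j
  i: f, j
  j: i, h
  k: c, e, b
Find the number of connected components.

Component: {b, c, e, k}
Component: {a, d, f, g, h, i, j}

2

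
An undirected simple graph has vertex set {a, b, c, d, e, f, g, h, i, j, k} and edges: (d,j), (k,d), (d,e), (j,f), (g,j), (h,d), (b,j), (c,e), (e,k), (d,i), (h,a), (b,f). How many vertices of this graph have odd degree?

Degrees: a:1, b:2, c:1, d:5, e:3, f:2, g:1, h:2, i:1, j:4, k:2
Odd-degree vertices: a, c, d, e, g, i.

6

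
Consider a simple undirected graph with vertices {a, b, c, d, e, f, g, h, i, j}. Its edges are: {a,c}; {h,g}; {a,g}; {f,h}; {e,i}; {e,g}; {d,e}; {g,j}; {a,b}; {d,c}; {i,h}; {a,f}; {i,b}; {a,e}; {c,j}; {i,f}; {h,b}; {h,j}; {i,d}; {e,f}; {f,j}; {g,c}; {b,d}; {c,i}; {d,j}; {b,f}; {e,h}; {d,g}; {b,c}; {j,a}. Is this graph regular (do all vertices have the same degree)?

Yes

Degrees: a:6, b:6, c:6, d:6, e:6, f:6, g:6, h:6, i:6, j:6
Every vertex has degree 6, so the graph is 6-regular.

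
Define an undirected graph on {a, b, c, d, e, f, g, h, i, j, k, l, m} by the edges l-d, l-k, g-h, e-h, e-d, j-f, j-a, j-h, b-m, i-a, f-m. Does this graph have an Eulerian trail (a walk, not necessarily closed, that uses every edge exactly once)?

Degrees: a:2, b:1, c:0, d:2, e:2, f:2, g:1, h:3, i:1, j:3, k:1, l:2, m:2
Odd-degree vertices: b, g, h, i, j, k (6 total).
With 6 odd-degree vertices (more than two), no single trail can use every edge.

No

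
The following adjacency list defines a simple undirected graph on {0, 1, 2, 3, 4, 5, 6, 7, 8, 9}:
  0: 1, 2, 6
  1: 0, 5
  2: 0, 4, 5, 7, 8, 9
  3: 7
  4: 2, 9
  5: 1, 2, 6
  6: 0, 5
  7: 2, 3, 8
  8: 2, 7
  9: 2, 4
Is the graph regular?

No

Degrees: 0:3, 1:2, 2:6, 3:1, 4:2, 5:3, 6:2, 7:3, 8:2, 9:2
Degrees are not all equal (e.g. deg(3)=1 but deg(2)=6); not regular.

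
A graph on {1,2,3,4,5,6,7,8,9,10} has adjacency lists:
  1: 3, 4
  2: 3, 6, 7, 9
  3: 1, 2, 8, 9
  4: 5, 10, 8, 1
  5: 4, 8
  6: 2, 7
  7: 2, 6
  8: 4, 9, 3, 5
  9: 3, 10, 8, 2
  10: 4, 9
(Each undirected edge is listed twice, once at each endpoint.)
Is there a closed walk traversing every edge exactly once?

Degrees: 1:2, 2:4, 3:4, 4:4, 5:2, 6:2, 7:2, 8:4, 9:4, 10:2
Every vertex has even degree and the edges form a single connected piece, so an Eulerian circuit exists.

Yes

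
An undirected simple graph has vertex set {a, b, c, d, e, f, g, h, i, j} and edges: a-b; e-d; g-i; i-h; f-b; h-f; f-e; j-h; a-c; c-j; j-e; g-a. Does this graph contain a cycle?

Yes

|V| = 10, |E| = 12, number of components = 1.
One cycle is a-c-j-e-f-b-a.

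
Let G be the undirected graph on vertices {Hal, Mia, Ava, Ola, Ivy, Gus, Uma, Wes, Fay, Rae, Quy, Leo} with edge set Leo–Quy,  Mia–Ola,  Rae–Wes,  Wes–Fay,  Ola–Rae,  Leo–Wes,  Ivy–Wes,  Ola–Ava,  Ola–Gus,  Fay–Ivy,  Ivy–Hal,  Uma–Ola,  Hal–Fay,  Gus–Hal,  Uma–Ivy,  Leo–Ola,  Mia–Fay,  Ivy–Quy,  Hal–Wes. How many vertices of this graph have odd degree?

Degrees: Hal:4, Mia:2, Ava:1, Ola:6, Ivy:5, Gus:2, Uma:2, Wes:5, Fay:4, Rae:2, Quy:2, Leo:3
Odd-degree vertices: Ava, Ivy, Wes, Leo.

4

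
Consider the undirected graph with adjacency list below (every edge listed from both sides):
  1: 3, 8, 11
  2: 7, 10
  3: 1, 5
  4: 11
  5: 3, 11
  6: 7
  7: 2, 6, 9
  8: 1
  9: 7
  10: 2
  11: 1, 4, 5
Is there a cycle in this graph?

|V| = 11, |E| = 10, number of components = 2.
One cycle is 1-11-5-3-1.

Yes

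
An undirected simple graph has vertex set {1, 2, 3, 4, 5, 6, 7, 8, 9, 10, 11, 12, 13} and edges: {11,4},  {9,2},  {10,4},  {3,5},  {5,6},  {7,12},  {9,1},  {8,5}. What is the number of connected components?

Component: {13}
Component: {7, 12}
Component: {1, 2, 9}
Component: {4, 10, 11}
Component: {3, 5, 6, 8}

5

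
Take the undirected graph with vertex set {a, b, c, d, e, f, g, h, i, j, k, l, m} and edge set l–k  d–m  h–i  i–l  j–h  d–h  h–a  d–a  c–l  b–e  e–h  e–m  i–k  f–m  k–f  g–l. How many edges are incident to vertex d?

Neighbors of d: a, h, m.

3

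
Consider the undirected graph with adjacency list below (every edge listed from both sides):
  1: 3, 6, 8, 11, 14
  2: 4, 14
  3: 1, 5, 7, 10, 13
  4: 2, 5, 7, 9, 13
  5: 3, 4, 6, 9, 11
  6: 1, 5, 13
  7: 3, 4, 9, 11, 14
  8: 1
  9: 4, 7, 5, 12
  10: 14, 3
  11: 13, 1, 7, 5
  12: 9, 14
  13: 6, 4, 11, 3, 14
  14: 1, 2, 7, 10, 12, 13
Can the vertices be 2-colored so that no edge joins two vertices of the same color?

No

The cycle 4-9-5-4 has length 3, which is odd, so the graph is not bipartite.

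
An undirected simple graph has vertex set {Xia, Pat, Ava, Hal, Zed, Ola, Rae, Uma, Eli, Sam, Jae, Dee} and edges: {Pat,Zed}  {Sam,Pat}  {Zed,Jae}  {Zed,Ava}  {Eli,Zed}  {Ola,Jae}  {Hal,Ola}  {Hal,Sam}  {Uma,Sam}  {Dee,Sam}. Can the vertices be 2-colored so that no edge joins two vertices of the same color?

Yes

Color {Xia, Zed, Ola, Rae, Sam} black and {Pat, Ava, Hal, Uma, Eli, Jae, Dee} white. No edge joins two same-colored vertices, so the graph is bipartite.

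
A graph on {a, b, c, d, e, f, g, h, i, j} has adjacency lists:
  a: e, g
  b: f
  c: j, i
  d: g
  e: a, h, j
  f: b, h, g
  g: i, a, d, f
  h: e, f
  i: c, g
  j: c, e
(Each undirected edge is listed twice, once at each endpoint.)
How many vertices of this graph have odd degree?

Degrees: a:2, b:1, c:2, d:1, e:3, f:3, g:4, h:2, i:2, j:2
Odd-degree vertices: b, d, e, f.

4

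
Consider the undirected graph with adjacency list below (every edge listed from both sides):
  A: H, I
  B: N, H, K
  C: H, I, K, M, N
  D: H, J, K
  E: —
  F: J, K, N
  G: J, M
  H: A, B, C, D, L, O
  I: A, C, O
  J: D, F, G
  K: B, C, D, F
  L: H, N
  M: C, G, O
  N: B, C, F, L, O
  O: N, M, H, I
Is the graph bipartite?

Color {E, H, I, J, K, M, N} black and {A, B, C, D, F, G, L, O} white. No edge joins two same-colored vertices, so the graph is bipartite.

Yes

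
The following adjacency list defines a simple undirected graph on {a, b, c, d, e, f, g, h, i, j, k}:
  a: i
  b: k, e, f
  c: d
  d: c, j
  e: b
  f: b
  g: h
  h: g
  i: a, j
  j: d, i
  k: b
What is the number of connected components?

Component: {g, h}
Component: {b, e, f, k}
Component: {a, c, d, i, j}

3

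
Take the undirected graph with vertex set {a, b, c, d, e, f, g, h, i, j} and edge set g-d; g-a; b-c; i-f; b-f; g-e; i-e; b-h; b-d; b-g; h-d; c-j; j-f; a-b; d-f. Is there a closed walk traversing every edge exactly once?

Yes

Degrees: a:2, b:6, c:2, d:4, e:2, f:4, g:4, h:2, i:2, j:2
Every vertex has even degree and the edges form a single connected piece, so an Eulerian circuit exists.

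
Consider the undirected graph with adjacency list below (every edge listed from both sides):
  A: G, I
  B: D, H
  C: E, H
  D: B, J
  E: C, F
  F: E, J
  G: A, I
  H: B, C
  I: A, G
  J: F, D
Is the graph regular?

Degrees: A:2, B:2, C:2, D:2, E:2, F:2, G:2, H:2, I:2, J:2
Every vertex has degree 2, so the graph is 2-regular.

Yes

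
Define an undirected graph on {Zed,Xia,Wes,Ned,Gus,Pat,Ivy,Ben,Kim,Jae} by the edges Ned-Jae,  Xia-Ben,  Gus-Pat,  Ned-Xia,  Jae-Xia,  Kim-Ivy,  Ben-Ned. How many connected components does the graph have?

Component: {Zed}
Component: {Wes}
Component: {Gus, Pat}
Component: {Ivy, Kim}
Component: {Xia, Ned, Ben, Jae}

5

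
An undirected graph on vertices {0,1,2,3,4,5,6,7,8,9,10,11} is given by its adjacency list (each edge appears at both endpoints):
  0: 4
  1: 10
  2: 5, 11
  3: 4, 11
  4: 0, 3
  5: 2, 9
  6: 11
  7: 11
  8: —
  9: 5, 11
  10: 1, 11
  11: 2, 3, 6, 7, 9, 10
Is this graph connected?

Component: {8}
Component: {0, 1, 2, 3, 4, 5, 6, 7, 9, 10, 11}
No edge joins these 2 groups, so the graph is disconnected.

No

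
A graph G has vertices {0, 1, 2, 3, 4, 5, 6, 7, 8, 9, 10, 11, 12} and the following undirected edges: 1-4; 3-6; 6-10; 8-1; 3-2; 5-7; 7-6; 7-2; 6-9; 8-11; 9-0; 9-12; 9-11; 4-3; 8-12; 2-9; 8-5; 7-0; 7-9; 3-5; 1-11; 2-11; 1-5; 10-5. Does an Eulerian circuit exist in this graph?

No

Degrees: 0:2, 1:4, 2:4, 3:4, 4:2, 5:5, 6:4, 7:5, 8:4, 9:6, 10:2, 11:4, 12:2
5, 7 have odd degree; an Eulerian circuit needs every degree to be even, so none exists.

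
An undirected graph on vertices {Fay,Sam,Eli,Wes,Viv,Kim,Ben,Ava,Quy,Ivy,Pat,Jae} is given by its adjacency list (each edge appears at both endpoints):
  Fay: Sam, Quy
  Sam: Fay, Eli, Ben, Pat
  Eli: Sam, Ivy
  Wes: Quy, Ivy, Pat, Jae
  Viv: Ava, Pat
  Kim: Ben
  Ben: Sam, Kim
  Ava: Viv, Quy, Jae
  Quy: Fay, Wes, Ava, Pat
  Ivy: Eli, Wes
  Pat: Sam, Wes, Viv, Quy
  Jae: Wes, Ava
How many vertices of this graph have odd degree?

2

Degrees: Fay:2, Sam:4, Eli:2, Wes:4, Viv:2, Kim:1, Ben:2, Ava:3, Quy:4, Ivy:2, Pat:4, Jae:2
Odd-degree vertices: Kim, Ava.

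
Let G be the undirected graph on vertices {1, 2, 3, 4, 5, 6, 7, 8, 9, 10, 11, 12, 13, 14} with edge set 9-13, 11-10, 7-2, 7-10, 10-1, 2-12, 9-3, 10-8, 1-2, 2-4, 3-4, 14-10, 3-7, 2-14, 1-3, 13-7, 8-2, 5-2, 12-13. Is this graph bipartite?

Yes

Partition the vertices as {2, 3, 6, 10, 13} vs {1, 4, 5, 7, 8, 9, 11, 12, 14}. Each listed edge has one endpoint in each part, so the graph is bipartite.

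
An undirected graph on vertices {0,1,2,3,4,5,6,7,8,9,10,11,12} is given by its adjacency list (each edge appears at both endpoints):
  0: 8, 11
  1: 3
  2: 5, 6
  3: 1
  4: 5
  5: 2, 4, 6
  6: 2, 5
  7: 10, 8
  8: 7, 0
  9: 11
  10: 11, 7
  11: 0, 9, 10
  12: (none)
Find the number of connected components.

4

Component: {12}
Component: {1, 3}
Component: {2, 4, 5, 6}
Component: {0, 7, 8, 9, 10, 11}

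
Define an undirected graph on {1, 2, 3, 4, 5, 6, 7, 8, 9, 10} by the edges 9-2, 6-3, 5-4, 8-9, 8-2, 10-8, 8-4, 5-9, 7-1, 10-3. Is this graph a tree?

No

|V| = 10, |E| = 10.
It is not connected, so it is not a tree.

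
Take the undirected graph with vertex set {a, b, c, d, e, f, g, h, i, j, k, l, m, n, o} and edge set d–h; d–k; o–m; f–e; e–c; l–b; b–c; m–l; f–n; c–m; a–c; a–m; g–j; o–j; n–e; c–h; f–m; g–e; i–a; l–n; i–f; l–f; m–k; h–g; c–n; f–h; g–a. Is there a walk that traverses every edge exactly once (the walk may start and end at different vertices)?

Degrees: a:4, b:2, c:6, d:2, e:4, f:6, g:4, h:4, i:2, j:2, k:2, l:4, m:6, n:4, o:2
Odd-degree vertices: none (0 total).
The non-isolated vertices are connected and exactly 0 have odd degree, so an Eulerian trail exists.

Yes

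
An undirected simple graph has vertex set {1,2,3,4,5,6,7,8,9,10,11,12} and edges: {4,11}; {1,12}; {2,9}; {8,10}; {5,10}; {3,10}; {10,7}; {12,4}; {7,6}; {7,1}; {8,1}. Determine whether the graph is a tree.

No

The graph has 12 vertices and 11 edges.
It splits into 2 components, so it cannot be a tree.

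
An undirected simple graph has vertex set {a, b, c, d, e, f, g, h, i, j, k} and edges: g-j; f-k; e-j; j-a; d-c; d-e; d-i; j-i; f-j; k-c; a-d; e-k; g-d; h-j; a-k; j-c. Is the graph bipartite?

Yes

Color {b, d, j, k} black and {a, c, e, f, g, h, i} white. No edge joins two same-colored vertices, so the graph is bipartite.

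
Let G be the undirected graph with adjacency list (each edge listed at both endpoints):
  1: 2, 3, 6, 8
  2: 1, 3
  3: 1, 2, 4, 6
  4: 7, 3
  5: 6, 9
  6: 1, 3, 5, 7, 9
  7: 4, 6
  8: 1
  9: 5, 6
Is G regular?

Degrees: 1:4, 2:2, 3:4, 4:2, 5:2, 6:5, 7:2, 8:1, 9:2
Degrees are not all equal (e.g. deg(8)=1 but deg(6)=5); not regular.

No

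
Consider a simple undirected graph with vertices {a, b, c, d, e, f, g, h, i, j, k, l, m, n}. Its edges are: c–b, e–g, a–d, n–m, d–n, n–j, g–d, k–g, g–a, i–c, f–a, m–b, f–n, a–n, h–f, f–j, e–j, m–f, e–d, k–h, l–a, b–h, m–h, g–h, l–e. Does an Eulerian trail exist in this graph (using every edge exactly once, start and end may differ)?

Degrees: a:5, b:3, c:2, d:4, e:4, f:5, g:5, h:5, i:1, j:3, k:2, l:2, m:4, n:5
Odd-degree vertices: a, b, f, g, h, i, j, n (8 total).
With 8 odd-degree vertices (more than two), no single trail can use every edge.

No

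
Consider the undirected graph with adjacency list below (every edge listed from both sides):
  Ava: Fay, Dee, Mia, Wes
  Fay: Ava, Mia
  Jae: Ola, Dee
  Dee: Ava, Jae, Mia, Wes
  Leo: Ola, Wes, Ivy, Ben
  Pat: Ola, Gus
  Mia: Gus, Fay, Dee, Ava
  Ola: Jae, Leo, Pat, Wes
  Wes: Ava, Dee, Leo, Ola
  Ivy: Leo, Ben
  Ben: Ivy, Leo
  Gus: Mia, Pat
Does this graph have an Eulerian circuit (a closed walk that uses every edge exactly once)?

Yes

Degrees: Ava:4, Fay:2, Jae:2, Dee:4, Leo:4, Pat:2, Mia:4, Ola:4, Wes:4, Ivy:2, Ben:2, Gus:2
All degrees are even and the non-isolated vertices are connected — an Eulerian circuit exists.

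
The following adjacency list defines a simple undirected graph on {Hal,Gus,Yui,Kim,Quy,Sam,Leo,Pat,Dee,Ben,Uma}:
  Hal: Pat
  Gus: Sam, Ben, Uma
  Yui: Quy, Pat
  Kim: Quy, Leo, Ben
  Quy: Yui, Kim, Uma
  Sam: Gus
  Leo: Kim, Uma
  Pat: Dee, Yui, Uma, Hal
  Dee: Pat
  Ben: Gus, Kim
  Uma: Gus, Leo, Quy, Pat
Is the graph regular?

No

Degrees: Hal:1, Gus:3, Yui:2, Kim:3, Quy:3, Sam:1, Leo:2, Pat:4, Dee:1, Ben:2, Uma:4
Vertex Hal has degree 1 while Pat has degree 4, so the graph is not regular.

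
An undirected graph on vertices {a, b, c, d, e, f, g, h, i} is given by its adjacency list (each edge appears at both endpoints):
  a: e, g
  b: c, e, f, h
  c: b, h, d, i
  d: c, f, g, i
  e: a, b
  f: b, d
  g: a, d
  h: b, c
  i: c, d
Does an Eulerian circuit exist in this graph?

Yes

Degrees: a:2, b:4, c:4, d:4, e:2, f:2, g:2, h:2, i:2
All degrees are even and the non-isolated vertices are connected — an Eulerian circuit exists.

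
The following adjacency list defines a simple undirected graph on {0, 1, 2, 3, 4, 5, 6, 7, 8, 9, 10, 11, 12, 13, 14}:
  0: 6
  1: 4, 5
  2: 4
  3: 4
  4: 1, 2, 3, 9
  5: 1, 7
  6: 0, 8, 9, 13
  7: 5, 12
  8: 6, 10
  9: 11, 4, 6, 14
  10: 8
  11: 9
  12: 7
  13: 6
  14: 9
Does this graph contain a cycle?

|V| = 15, |E| = 14, number of components = 1.
A forest on 15 vertices with 1 component has exactly 14 edges, which matches — so no cycle.

No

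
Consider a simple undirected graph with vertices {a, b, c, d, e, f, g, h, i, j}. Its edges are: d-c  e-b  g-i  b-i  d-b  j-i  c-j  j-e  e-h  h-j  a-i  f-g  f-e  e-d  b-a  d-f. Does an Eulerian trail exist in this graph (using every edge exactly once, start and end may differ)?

Yes

Degrees: a:2, b:4, c:2, d:4, e:5, f:3, g:2, h:2, i:4, j:4
Odd-degree vertices: e, f (2 total).
With 2 odd-degree vertices and all edges in one connected piece, an Eulerian trail exists (from e to f).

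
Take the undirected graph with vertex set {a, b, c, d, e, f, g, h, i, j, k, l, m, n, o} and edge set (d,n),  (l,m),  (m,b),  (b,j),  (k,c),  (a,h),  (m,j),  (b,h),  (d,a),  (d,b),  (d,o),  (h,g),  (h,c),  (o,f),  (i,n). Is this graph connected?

No

Component: {e}
Component: {a, b, c, d, f, g, h, i, j, k, l, m, n, o}
There are 2 separate components, so the graph is not connected.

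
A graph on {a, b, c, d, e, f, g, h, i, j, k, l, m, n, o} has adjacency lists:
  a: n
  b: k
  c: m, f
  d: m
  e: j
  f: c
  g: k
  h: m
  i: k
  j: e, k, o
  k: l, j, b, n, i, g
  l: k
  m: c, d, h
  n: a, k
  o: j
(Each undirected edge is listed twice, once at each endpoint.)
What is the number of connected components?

Component: {c, d, f, h, m}
Component: {a, b, e, g, i, j, k, l, n, o}

2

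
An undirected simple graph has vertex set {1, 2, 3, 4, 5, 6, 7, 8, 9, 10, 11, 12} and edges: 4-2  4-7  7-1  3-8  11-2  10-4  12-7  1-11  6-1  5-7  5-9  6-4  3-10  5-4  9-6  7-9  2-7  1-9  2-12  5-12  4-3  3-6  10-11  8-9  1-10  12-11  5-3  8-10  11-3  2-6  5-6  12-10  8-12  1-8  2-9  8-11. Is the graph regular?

Yes

Degrees: 1:6, 2:6, 3:6, 4:6, 5:6, 6:6, 7:6, 8:6, 9:6, 10:6, 11:6, 12:6
Every vertex has degree 6, so the graph is 6-regular.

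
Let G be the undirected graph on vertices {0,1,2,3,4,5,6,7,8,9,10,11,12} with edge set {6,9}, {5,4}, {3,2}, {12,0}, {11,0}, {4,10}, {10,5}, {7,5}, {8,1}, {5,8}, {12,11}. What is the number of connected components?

Component: {2, 3}
Component: {6, 9}
Component: {0, 11, 12}
Component: {1, 4, 5, 7, 8, 10}

4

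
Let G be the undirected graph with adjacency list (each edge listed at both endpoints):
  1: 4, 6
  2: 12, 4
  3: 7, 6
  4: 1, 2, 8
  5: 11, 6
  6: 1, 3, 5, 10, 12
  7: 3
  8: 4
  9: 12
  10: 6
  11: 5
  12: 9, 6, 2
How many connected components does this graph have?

1

Component: {1, 2, 3, 4, 5, 6, 7, 8, 9, 10, 11, 12}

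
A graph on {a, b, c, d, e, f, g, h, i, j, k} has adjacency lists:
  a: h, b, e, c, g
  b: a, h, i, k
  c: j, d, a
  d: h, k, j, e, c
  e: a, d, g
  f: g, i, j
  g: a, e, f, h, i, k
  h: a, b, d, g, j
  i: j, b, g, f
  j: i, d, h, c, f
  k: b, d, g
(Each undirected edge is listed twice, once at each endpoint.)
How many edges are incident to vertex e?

Neighbors of e: a, d, g.

3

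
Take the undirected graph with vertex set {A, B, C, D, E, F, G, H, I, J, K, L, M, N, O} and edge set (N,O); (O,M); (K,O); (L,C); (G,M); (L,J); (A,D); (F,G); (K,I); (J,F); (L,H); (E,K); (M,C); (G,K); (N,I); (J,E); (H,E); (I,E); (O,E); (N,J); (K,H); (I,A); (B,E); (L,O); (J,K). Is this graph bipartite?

No

The cycle E-K-O-E has length 3, which is odd, so the graph is not bipartite.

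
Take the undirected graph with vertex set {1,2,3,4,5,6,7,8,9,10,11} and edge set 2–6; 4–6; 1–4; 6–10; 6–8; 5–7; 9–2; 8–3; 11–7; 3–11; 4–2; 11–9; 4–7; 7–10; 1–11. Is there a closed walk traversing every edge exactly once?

No

Degrees: 1:2, 2:3, 3:2, 4:4, 5:1, 6:4, 7:4, 8:2, 9:2, 10:2, 11:4
Vertices with odd degree: 2, 5. An Eulerian circuit requires all degrees even.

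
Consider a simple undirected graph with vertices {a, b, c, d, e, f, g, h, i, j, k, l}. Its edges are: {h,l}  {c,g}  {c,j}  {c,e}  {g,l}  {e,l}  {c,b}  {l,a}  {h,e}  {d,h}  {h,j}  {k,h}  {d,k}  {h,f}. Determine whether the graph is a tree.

|V| = 12, |E| = 14.
It splits into 2 components, so it cannot be a tree.

No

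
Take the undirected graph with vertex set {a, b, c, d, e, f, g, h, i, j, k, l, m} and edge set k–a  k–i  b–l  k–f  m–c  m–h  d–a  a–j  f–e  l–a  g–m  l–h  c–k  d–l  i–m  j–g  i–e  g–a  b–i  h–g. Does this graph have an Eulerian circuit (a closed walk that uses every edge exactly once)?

Degrees: a:5, b:2, c:2, d:2, e:2, f:2, g:4, h:3, i:4, j:2, k:4, l:4, m:4
Vertices with odd degree: a, h. An Eulerian circuit requires all degrees even.

No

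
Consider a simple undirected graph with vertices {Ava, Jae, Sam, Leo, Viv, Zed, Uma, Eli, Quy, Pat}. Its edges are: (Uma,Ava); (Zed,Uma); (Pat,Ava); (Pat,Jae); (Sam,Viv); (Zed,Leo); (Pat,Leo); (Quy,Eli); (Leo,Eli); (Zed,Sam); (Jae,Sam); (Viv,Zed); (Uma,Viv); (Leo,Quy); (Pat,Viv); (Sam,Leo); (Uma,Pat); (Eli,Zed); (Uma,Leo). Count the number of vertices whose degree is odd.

4

Degrees: Ava:2, Jae:2, Sam:4, Leo:6, Viv:4, Zed:5, Uma:5, Eli:3, Quy:2, Pat:5
Odd-degree vertices: Zed, Uma, Eli, Pat.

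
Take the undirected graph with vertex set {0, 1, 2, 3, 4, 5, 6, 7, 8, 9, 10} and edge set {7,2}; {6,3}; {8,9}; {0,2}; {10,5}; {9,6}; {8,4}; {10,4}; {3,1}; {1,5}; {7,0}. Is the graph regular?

Degrees: 0:2, 1:2, 2:2, 3:2, 4:2, 5:2, 6:2, 7:2, 8:2, 9:2, 10:2
All degrees equal 2; the graph is regular.

Yes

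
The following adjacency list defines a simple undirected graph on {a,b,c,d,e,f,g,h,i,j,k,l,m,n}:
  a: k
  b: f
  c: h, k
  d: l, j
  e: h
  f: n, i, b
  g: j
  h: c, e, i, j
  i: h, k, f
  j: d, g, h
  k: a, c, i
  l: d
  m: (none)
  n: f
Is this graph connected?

No

Component: {m}
Component: {a, b, c, d, e, f, g, h, i, j, k, l, n}
No edge joins these 2 groups, so the graph is disconnected.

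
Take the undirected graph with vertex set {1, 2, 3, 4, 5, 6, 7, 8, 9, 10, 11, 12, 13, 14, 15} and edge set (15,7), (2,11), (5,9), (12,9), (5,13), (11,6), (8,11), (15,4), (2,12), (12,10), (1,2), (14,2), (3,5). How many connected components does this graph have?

2

Component: {4, 7, 15}
Component: {1, 2, 3, 5, 6, 8, 9, 10, 11, 12, 13, 14}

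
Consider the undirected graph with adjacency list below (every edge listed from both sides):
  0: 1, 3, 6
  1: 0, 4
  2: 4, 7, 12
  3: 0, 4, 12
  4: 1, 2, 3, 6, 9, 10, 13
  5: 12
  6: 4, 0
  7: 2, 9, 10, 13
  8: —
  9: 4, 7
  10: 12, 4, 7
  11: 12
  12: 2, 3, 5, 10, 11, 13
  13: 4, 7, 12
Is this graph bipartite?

Color {1, 2, 3, 5, 6, 8, 9, 10, 11, 13} black and {0, 4, 7, 12} white. No edge joins two same-colored vertices, so the graph is bipartite.

Yes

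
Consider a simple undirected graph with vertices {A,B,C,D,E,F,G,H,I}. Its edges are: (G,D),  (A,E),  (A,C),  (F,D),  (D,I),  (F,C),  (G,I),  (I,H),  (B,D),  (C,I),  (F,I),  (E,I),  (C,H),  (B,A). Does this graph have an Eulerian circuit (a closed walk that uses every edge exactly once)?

No

Degrees: A:3, B:2, C:4, D:4, E:2, F:3, G:2, H:2, I:6
A, F have odd degree; an Eulerian circuit needs every degree to be even, so none exists.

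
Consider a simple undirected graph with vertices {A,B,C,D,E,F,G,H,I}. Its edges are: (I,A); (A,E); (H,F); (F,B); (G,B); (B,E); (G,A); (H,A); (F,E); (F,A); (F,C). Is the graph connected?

Component: {D}
Component: {A, B, C, E, F, G, H, I}
No edge joins these 2 groups, so the graph is disconnected.

No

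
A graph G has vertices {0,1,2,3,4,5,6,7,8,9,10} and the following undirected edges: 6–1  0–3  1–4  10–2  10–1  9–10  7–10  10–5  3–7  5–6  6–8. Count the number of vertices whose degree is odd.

8

Degrees: 0:1, 1:3, 2:1, 3:2, 4:1, 5:2, 6:3, 7:2, 8:1, 9:1, 10:5
Odd-degree vertices: 0, 1, 2, 4, 6, 8, 9, 10.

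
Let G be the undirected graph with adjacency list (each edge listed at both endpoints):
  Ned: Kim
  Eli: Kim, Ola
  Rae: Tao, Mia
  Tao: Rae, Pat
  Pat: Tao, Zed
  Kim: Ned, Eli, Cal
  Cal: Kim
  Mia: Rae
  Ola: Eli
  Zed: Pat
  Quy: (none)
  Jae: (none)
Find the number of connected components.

4

Component: {Quy}
Component: {Jae}
Component: {Ned, Eli, Kim, Cal, Ola}
Component: {Rae, Tao, Pat, Mia, Zed}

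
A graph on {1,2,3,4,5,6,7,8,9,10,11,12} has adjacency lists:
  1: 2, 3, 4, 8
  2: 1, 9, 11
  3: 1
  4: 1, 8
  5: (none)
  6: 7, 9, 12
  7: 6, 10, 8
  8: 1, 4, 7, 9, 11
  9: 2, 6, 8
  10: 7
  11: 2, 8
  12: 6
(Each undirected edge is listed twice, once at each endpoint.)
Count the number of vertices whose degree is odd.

8

Degrees: 1:4, 2:3, 3:1, 4:2, 5:0, 6:3, 7:3, 8:5, 9:3, 10:1, 11:2, 12:1
Odd-degree vertices: 2, 3, 6, 7, 8, 9, 10, 12.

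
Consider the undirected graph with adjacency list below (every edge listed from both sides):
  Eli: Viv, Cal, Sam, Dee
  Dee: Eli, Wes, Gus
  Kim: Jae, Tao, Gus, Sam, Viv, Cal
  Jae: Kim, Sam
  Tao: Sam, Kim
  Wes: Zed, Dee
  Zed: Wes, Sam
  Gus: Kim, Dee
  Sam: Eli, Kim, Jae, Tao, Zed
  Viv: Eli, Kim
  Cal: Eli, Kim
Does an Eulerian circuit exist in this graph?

No

Degrees: Eli:4, Dee:3, Kim:6, Jae:2, Tao:2, Wes:2, Zed:2, Gus:2, Sam:5, Viv:2, Cal:2
Vertices with odd degree: Dee, Sam. An Eulerian circuit requires all degrees even.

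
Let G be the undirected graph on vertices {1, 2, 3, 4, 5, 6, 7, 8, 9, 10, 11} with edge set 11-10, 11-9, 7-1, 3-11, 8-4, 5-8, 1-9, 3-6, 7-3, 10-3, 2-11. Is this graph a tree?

No

The graph has 11 vertices and 11 edges.
It splits into 2 components, so it cannot be a tree.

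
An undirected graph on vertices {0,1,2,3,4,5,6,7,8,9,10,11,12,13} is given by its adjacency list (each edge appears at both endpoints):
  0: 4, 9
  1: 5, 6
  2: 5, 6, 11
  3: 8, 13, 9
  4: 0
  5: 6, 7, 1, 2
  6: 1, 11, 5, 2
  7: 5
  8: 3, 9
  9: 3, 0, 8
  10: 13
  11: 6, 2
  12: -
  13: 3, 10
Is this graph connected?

No

Component: {12}
Component: {1, 2, 5, 6, 7, 11}
Component: {0, 3, 4, 8, 9, 10, 13}
There are 3 separate components, so the graph is not connected.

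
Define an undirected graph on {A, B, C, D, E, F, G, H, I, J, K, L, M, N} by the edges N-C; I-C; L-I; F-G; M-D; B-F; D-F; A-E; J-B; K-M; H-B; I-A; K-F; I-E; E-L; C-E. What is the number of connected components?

Component: {A, C, E, I, L, N}
Component: {B, D, F, G, H, J, K, M}

2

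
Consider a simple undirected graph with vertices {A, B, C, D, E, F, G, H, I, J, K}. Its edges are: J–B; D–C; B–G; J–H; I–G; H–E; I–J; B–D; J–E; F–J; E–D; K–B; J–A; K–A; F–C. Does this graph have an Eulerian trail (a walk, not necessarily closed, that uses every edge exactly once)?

Degrees: A:2, B:4, C:2, D:3, E:3, F:2, G:2, H:2, I:2, J:6, K:2
Odd-degree vertices: D, E (2 total).
The non-isolated vertices are connected and exactly 2 have odd degree, so an Eulerian trail exists (from D to E).

Yes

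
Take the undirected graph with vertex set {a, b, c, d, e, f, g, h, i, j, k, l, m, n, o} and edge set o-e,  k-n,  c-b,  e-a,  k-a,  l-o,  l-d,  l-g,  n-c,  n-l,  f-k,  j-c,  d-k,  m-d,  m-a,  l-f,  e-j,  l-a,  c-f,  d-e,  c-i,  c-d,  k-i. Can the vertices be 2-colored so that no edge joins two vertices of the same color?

Yes

A valid 2-coloring puts {c, e, h, k, l, m} on one side and {a, b, d, f, g, i, j, n, o} on the other; every edge crosses between the two sides.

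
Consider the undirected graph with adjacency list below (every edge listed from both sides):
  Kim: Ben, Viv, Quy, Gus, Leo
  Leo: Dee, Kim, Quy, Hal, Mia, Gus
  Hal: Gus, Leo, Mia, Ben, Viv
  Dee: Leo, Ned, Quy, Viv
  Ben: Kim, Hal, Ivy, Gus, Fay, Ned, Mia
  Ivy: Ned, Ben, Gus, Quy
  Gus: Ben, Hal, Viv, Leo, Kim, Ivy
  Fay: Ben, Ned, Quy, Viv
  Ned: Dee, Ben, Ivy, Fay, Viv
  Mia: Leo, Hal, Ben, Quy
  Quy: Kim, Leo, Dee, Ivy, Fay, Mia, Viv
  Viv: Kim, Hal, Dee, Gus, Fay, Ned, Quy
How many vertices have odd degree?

Degrees: Kim:5, Leo:6, Hal:5, Dee:4, Ben:7, Ivy:4, Gus:6, Fay:4, Ned:5, Mia:4, Quy:7, Viv:7
Odd-degree vertices: Kim, Hal, Ben, Ned, Quy, Viv.

6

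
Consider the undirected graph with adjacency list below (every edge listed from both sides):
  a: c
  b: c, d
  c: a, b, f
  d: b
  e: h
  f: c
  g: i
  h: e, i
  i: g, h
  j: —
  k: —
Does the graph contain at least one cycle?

|V| = 11, |E| = 7, number of components = 4.
A forest on 11 vertices with 4 components has exactly 7 edges, which matches — so no cycle.

No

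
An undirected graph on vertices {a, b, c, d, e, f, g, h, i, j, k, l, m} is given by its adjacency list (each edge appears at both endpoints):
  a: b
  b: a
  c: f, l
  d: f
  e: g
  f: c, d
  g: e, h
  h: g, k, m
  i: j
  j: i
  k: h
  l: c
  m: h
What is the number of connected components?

Component: {a, b}
Component: {i, j}
Component: {c, d, f, l}
Component: {e, g, h, k, m}

4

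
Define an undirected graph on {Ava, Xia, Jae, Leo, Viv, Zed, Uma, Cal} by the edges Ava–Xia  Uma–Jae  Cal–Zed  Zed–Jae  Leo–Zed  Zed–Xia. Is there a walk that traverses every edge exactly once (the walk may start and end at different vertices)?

Degrees: Ava:1, Xia:2, Jae:2, Leo:1, Viv:0, Zed:4, Uma:1, Cal:1
Odd-degree vertices: Ava, Leo, Uma, Cal (4 total).
With 4 odd-degree vertices (more than two), no single trail can use every edge.

No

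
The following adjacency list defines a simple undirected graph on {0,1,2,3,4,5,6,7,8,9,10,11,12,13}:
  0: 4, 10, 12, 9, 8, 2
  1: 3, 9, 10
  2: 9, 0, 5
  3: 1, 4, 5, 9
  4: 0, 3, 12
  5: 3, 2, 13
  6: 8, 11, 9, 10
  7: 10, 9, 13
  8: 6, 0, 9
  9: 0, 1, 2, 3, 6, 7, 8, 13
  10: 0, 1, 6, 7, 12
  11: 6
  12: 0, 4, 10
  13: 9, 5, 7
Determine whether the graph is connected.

Starting from 0 and exploring outward reaches every vertex (0, 10, 8, 2, 12, 9, 4, 6, 7, 1, 5, 13, 3, 11); the graph is connected.

Yes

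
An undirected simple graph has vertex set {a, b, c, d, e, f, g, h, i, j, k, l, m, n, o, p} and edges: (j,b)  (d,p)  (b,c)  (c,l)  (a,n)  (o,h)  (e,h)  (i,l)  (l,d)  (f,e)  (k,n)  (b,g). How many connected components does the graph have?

Component: {m}
Component: {a, k, n}
Component: {e, f, h, o}
Component: {b, c, d, g, i, j, l, p}

4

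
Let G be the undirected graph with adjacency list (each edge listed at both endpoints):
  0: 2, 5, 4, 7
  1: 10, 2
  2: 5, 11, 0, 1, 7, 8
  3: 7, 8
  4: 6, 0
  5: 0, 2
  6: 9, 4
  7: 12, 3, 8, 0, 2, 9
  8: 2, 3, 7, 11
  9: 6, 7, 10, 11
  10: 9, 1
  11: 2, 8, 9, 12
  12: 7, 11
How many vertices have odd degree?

0

Degrees: 0:4, 1:2, 2:6, 3:2, 4:2, 5:2, 6:2, 7:6, 8:4, 9:4, 10:2, 11:4, 12:2
Odd-degree vertices: none.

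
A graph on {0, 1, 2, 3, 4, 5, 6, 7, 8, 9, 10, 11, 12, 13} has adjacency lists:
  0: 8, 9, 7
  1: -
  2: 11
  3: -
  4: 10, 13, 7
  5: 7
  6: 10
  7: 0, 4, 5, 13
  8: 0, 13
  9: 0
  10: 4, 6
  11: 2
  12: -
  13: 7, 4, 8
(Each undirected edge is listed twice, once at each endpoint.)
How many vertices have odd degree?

Degrees: 0:3, 1:0, 2:1, 3:0, 4:3, 5:1, 6:1, 7:4, 8:2, 9:1, 10:2, 11:1, 12:0, 13:3
Odd-degree vertices: 0, 2, 4, 5, 6, 9, 11, 13.

8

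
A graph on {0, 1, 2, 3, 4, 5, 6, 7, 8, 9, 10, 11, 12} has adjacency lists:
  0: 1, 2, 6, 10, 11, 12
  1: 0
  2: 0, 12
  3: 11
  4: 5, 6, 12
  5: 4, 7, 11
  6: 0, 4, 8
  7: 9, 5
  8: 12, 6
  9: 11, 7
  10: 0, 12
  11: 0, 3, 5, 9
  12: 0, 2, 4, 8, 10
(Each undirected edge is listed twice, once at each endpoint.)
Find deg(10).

2

Neighbors of 10: 0, 12.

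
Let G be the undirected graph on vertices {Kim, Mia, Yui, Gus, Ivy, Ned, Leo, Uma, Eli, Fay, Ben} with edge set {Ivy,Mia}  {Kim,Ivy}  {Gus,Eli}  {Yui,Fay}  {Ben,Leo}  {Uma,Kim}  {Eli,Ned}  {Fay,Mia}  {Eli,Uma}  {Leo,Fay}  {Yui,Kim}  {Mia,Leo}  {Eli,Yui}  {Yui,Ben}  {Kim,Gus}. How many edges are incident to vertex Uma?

Neighbors of Uma: Kim, Eli.

2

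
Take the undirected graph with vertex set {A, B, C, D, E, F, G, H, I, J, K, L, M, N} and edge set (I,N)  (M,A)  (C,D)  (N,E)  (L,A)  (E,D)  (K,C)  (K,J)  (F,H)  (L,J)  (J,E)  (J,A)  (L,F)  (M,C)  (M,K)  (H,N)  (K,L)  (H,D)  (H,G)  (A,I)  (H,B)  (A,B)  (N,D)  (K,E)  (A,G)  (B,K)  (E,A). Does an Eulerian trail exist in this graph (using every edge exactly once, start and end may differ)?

Degrees: A:7, B:3, C:3, D:4, E:5, F:2, G:2, H:5, I:2, J:4, K:6, L:4, M:3, N:4
Odd-degree vertices: A, B, C, E, H, M (6 total).
An Eulerian trail requires 0 or 2 odd-degree vertices; here there are 6.

No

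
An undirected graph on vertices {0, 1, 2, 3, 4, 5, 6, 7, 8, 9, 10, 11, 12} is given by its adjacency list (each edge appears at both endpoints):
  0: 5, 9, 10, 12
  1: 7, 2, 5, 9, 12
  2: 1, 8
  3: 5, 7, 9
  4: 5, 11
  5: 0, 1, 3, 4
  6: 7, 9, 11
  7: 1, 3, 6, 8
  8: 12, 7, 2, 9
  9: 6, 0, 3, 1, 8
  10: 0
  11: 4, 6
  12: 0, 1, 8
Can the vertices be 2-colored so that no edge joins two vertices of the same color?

Color {2, 5, 7, 9, 10, 11, 12} black and {0, 1, 3, 4, 6, 8} white. No edge joins two same-colored vertices, so the graph is bipartite.

Yes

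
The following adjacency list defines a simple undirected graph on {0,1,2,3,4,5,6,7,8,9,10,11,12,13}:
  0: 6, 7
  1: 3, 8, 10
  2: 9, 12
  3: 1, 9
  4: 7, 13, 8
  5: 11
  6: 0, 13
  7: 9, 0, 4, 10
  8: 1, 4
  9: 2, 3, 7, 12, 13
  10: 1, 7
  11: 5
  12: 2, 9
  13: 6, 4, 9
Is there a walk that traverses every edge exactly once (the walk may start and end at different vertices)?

No

Degrees: 0:2, 1:3, 2:2, 3:2, 4:3, 5:1, 6:2, 7:4, 8:2, 9:5, 10:2, 11:1, 12:2, 13:3
Odd-degree vertices: 1, 4, 5, 9, 11, 13 (6 total).
With 6 odd-degree vertices (more than two), no single trail can use every edge.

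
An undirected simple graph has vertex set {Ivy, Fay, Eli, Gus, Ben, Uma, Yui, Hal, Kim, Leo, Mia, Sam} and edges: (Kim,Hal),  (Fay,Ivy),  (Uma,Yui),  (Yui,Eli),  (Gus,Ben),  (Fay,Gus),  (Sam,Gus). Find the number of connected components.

5

Component: {Leo}
Component: {Mia}
Component: {Hal, Kim}
Component: {Eli, Uma, Yui}
Component: {Ivy, Fay, Gus, Ben, Sam}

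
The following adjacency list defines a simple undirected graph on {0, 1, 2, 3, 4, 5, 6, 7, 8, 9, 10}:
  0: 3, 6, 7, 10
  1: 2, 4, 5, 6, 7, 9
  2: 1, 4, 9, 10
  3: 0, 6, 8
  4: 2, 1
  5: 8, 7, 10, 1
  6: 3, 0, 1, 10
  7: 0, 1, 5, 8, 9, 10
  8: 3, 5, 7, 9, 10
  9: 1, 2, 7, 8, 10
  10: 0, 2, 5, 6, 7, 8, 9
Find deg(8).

5

Neighbors of 8: 3, 5, 7, 9, 10.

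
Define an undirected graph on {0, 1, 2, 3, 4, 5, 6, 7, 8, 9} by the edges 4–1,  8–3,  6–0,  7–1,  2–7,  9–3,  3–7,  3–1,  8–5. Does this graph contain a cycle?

|V| = 10, |E| = 9, number of components = 2.
Since 9 > 10 - 2, a cycle must exist; for instance 1-3-7-1.

Yes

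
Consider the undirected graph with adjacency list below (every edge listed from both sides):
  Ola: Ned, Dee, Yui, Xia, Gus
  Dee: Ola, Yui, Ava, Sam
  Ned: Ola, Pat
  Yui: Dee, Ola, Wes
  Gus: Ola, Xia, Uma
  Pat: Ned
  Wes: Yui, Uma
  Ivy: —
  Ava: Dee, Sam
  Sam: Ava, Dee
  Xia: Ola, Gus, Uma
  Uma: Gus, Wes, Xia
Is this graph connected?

No

Component: {Ivy}
Component: {Ola, Dee, Ned, Yui, Gus, Pat, Wes, Ava, Sam, Xia, Uma}
There are 2 separate components, so the graph is not connected.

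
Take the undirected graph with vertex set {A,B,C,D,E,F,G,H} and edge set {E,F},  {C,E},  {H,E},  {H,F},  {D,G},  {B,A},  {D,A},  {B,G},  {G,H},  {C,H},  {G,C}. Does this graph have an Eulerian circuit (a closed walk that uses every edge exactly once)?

No

Degrees: A:2, B:2, C:3, D:2, E:3, F:2, G:4, H:4
C, E have odd degree; an Eulerian circuit needs every degree to be even, so none exists.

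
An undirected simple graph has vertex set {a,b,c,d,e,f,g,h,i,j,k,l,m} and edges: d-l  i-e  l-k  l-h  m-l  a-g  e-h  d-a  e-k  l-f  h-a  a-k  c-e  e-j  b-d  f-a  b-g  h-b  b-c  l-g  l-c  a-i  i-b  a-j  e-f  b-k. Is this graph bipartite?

Yes

Color {c, d, f, g, h, i, j, k, m} black and {a, b, e, l} white. No edge joins two same-colored vertices, so the graph is bipartite.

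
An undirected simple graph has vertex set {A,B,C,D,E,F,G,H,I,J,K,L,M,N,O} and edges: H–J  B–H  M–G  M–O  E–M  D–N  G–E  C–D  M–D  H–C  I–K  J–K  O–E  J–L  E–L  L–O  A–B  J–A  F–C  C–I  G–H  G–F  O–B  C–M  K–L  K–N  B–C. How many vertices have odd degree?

2

Degrees: A:2, B:4, C:6, D:3, E:4, F:2, G:4, H:4, I:2, J:4, K:4, L:4, M:5, N:2, O:4
Odd-degree vertices: D, M.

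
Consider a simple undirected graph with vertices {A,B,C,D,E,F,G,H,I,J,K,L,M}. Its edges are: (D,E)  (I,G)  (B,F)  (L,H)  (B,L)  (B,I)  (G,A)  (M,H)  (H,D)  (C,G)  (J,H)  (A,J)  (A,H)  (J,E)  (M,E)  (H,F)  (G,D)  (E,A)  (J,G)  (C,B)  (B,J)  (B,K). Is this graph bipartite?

J-A-H-J is an odd cycle (length 3), and a bipartite graph can contain only even cycles.

No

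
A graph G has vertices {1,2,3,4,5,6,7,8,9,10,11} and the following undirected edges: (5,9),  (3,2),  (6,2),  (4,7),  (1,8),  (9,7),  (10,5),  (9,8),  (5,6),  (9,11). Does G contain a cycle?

No

The graph has 11 vertices, 10 edges, and 1 connected component.
A forest on 11 vertices with 1 component has exactly 10 edges, which matches — so no cycle.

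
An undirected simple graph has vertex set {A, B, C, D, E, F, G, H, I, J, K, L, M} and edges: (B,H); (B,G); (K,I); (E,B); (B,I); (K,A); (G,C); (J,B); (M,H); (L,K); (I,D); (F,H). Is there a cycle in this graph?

No

The graph has 13 vertices, 12 edges, and 1 connected component.
Since 12 = 13 - 1, the graph is a forest and contains no cycle.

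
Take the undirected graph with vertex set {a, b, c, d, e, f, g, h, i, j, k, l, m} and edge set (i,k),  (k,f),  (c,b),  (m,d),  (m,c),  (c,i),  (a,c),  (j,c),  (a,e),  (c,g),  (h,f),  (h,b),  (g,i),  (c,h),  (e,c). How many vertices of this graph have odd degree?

Degrees: a:2, b:2, c:8, d:1, e:2, f:2, g:2, h:3, i:3, j:1, k:2, l:0, m:2
Odd-degree vertices: d, h, i, j.

4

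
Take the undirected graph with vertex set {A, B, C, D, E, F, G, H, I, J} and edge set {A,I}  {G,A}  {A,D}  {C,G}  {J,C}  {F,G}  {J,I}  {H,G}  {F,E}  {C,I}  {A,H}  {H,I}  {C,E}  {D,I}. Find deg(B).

B has no neighbors.

0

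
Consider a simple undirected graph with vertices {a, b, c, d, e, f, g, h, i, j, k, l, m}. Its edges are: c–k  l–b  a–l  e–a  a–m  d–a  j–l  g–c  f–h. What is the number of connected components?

Component: {i}
Component: {f, h}
Component: {c, g, k}
Component: {a, b, d, e, j, l, m}

4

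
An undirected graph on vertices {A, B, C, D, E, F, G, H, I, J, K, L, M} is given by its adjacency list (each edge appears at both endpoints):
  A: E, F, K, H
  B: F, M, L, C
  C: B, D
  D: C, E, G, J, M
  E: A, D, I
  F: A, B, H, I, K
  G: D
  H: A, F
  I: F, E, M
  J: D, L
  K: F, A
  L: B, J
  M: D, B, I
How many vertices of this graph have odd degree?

Degrees: A:4, B:4, C:2, D:5, E:3, F:5, G:1, H:2, I:3, J:2, K:2, L:2, M:3
Odd-degree vertices: D, E, F, G, I, M.

6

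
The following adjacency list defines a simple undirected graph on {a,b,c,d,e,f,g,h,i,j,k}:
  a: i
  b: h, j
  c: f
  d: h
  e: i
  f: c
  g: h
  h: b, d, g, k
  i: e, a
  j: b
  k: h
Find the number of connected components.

Component: {c, f}
Component: {a, e, i}
Component: {b, d, g, h, j, k}

3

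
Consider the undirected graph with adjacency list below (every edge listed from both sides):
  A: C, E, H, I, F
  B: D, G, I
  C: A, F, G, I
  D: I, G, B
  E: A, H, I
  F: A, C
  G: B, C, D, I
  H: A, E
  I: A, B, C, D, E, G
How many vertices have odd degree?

4

Degrees: A:5, B:3, C:4, D:3, E:3, F:2, G:4, H:2, I:6
Odd-degree vertices: A, B, D, E.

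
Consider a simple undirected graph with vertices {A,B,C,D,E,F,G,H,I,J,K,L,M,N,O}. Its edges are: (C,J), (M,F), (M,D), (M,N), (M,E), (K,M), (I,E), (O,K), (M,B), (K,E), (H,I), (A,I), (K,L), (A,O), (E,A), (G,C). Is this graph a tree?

No

The graph has 15 vertices and 16 edges.
It is not connected, so it is not a tree.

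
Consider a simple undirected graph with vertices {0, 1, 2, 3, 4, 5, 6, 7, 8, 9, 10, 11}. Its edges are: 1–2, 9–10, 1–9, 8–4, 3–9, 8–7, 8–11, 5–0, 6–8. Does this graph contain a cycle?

The graph has 12 vertices, 9 edges, and 3 connected components.
A forest on 12 vertices with 3 components has exactly 9 edges, which matches — so no cycle.

No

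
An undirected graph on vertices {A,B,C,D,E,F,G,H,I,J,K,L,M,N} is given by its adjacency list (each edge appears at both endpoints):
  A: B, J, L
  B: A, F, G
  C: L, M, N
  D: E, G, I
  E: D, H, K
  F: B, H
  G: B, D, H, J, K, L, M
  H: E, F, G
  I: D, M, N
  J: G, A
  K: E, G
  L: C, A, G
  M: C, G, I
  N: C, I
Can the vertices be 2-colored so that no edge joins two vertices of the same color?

Yes

Partition the vertices as {B, D, H, J, K, L, M, N} vs {A, C, E, F, G, I}. Each listed edge has one endpoint in each part, so the graph is bipartite.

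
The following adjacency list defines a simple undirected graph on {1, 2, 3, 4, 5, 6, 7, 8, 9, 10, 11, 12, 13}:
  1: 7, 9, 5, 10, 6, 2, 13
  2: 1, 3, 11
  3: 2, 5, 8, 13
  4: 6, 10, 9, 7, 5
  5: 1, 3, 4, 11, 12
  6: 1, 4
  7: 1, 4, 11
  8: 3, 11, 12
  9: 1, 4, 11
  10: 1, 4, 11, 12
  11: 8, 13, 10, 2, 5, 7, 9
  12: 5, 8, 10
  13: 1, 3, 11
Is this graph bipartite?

Yes

Color {2, 5, 6, 7, 8, 9, 10, 13} black and {1, 3, 4, 11, 12} white. No edge joins two same-colored vertices, so the graph is bipartite.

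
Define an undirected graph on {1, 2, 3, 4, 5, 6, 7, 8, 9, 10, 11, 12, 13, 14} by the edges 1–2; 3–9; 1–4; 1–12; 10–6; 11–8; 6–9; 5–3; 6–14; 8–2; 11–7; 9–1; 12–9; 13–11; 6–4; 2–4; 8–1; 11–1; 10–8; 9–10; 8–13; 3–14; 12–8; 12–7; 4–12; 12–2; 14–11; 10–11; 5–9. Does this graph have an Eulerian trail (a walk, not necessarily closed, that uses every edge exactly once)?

Degrees: 1:6, 2:4, 3:3, 4:4, 5:2, 6:4, 7:2, 8:6, 9:6, 10:4, 11:6, 12:6, 13:2, 14:3
Odd-degree vertices: 3, 14 (2 total).
The non-isolated vertices are connected and exactly 2 have odd degree, so an Eulerian trail exists (from 3 to 14).

Yes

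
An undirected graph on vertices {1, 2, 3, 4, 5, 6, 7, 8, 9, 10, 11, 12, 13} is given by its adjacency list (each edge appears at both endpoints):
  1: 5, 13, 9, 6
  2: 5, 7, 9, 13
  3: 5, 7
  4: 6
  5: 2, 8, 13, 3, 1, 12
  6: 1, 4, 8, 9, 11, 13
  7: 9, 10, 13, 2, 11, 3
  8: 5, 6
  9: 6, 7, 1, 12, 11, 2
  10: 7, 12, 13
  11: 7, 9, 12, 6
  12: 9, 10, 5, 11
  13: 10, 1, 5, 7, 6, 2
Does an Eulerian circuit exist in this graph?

Degrees: 1:4, 2:4, 3:2, 4:1, 5:6, 6:6, 7:6, 8:2, 9:6, 10:3, 11:4, 12:4, 13:6
4, 10 have odd degree; an Eulerian circuit needs every degree to be even, so none exists.

No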